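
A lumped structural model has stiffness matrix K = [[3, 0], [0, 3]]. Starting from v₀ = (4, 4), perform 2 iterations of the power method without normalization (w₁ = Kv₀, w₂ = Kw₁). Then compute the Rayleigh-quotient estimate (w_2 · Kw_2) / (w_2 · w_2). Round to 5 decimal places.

λ ≈ 3.00000

w1 = Kv₀ = (3·4 + 0·4; 0·4 + 3·4) = (12, 12)
w2 = Kw1 = (3·12 + 0·12; 0·12 + 3·12) = (36, 36)
Kw2 = (108, 108)
w2·Kw2 = 36·108 + 36·108 = 7776; w2·w2 = 36·36 + 36·36 = 2592
λ ≈ 7776/2592 = 3.00000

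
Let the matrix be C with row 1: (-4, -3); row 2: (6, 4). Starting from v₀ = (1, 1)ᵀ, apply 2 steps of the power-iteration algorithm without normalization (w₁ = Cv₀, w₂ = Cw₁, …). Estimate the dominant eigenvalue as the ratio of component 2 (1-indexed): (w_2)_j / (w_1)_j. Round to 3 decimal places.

w1 = Cv₀ = (-7, 10)
w2 = Cw1 = (-2, -2)
Ratio at component: -2 / 10 = -0.200

-0.200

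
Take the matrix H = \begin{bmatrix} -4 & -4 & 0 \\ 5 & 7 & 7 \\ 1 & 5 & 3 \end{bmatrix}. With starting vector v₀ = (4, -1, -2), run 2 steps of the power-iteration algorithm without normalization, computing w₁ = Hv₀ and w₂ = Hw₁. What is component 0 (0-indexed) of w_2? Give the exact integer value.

w1 = Hv₀ = ((-4)·4 + (-4)·(-1) + 0·(-2); 5·4 + 7·(-1) + 7·(-2); 1·4 + 5·(-1) + 3·(-2)) = (-12, -1, -7)
w2 = Hw1 = ((-4)·(-12) + (-4)·(-1) + 0·(-7); 5·(-12) + 7·(-1) + 7·(-7); 1·(-12) + 5·(-1) + 3·(-7)) = (52, -116, -38)
The requested component of w2 is 52.

52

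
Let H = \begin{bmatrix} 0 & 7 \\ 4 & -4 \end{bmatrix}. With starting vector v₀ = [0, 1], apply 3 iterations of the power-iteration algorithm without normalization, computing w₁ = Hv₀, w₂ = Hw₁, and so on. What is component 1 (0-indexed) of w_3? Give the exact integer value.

-288

w1 = Hv₀ = (0·0 + 7·1; 4·0 + (-4)·1) = (7, -4)
w2 = Hw1 = (0·7 + 7·(-4); 4·7 + (-4)·(-4)) = (-28, 44)
w3 = Hw2 = (308, -288)
The requested component of w3 is -288.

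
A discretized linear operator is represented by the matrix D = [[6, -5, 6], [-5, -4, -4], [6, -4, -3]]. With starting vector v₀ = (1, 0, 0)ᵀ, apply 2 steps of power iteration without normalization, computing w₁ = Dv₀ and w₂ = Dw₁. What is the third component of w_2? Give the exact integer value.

w1 = Dv₀ = (6·1 + (-5)·0 + 6·0; (-5)·1 + (-4)·0 + (-4)·0; 6·1 + (-4)·0 + (-3)·0) = (6, -5, 6)
w2 = Dw1 = (6·6 + (-5)·(-5) + 6·6; (-5)·6 + (-4)·(-5) + (-4)·6; 6·6 + (-4)·(-5) + (-3)·6) = (97, -34, 38)
The requested component of w2 is 38.

38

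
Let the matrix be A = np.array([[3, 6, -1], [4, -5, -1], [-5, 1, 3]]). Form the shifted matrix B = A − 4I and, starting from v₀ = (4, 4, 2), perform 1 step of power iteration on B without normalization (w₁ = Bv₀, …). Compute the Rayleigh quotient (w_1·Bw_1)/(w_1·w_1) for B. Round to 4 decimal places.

B = A − 4I has rows (-1, 6, -1); (4, -9, -1); (-5, 1, -1)
w1 = Bv₀ = ((-1)·4 + 6·4 + (-1)·2; 4·4 + (-9)·4 + (-1)·2; (-5)·4 + 1·4 + (-1)·2) = (18, -22, -18)
Bw1 = (-132, 288, -94)
w1·Bw1 = -7020; w1·w1 = 1132; μ ≈ -7020/1132 = -6.2014

μ ≈ -6.2014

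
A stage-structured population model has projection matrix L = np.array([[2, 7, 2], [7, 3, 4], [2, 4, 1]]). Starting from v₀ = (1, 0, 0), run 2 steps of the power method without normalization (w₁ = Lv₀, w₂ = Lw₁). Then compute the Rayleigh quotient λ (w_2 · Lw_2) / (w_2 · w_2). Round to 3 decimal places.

w1 = Lv₀ = (2·1 + 7·0 + 2·0; 7·1 + 3·0 + 4·0; 2·1 + 4·0 + 1·0) = (2, 7, 2)
w2 = Lw1 = (2·2 + 7·7 + 2·2; 7·2 + 3·7 + 4·2; 2·2 + 4·7 + 1·2) = (57, 43, 34)
Lw2 = (483, 664, 320)
w2·Lw2 = 57·483 + 43·664 + 34·320 = 66963; w2·w2 = 57·57 + 43·43 + 34·34 = 6254
λ ≈ 66963/6254 = 10.707

λ ≈ 10.707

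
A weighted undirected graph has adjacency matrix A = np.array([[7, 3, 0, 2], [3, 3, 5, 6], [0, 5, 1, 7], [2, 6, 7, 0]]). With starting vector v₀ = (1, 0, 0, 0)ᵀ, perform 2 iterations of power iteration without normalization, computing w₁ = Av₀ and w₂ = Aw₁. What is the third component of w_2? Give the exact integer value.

w1 = Av₀ = (7·1 + 3·0 + 0·0 + 2·0; 3·1 + 3·0 + 5·0 + 6·0; 0·1 + 5·0 + 1·0 + 7·0; 2·1 + 6·0 + 7·0 + 0·0) = (7, 3, 0, 2)
w2 = Aw1 = (7·7 + 3·3 + 0·0 + 2·2; 3·7 + 3·3 + 5·0 + 6·2; 0·7 + 5·3 + 1·0 + 7·2; 2·7 + 6·3 + 7·0 + 0·2) = (62, 42, 29, 32)
The requested component of w2 is 29.

29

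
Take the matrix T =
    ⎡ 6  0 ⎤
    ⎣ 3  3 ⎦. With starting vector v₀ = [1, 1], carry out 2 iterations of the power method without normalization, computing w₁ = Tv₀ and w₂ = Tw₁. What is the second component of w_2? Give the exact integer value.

w1 = Tv₀ = (6·1 + 0·1; 3·1 + 3·1) = (6, 6)
w2 = Tw1 = (6·6 + 0·6; 3·6 + 3·6) = (36, 36)
The requested component of w2 is 36.

36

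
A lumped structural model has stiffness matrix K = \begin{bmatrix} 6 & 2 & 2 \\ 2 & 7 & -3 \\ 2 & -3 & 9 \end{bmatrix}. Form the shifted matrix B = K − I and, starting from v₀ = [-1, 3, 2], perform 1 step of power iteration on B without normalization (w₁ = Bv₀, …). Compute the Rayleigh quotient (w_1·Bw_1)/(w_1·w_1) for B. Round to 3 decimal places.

B = K − I has rows (5, 2, 2); (2, 6, -3); (2, -3, 8)
w1 = Bv₀ = (5·(-1) + 2·3 + 2·2; 2·(-1) + 6·3 + (-3)·2; 2·(-1) + (-3)·3 + 8·2) = (5, 10, 5)
Bw1 = (55, 55, 20)
w1·Bw1 = 925; w1·w1 = 150; μ ≈ 925/150 = 6.167

6.167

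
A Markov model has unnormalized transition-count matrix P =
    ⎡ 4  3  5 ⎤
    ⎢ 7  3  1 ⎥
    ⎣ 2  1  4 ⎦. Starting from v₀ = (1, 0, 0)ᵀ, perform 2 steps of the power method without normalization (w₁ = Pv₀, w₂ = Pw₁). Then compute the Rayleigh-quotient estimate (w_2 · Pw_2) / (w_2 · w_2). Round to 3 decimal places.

w1 = Pv₀ = (4·1 + 3·0 + 5·0; 7·1 + 3·0 + 1·0; 2·1 + 1·0 + 4·0) = (4, 7, 2)
w2 = Pw1 = (4·4 + 3·7 + 5·2; 7·4 + 3·7 + 1·2; 2·4 + 1·7 + 4·2) = (47, 51, 23)
Pw2 = (456, 505, 237)
w2·Pw2 = 47·456 + 51·505 + 23·237 = 52638; w2·w2 = 47·47 + 51·51 + 23·23 = 5339
λ ≈ 52638/5339 = 9.859

9.859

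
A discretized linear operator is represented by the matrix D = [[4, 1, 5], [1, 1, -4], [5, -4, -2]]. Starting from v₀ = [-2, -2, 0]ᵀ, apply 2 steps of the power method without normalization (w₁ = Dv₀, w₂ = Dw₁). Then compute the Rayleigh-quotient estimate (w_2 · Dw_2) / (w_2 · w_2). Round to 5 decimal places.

w1 = Dv₀ = (4·(-2) + 1·(-2) + 5·0; 1·(-2) + 1·(-2) + (-4)·0; 5·(-2) + (-4)·(-2) + (-2)·0) = (-10, -4, -2)
w2 = Dw1 = (4·(-10) + 1·(-4) + 5·(-2); 1·(-10) + 1·(-4) + (-4)·(-2); 5·(-10) + (-4)·(-4) + (-2)·(-2)) = (-54, -6, -30)
Dw2 = (-372, 60, -186)
w2·Dw2 = (-54)·(-372) + (-6)·60 + (-30)·(-186) = 25308; w2·w2 = (-54)·(-54) + (-6)·(-6) + (-30)·(-30) = 3852
λ ≈ 25308/3852 = 6.57009

6.57009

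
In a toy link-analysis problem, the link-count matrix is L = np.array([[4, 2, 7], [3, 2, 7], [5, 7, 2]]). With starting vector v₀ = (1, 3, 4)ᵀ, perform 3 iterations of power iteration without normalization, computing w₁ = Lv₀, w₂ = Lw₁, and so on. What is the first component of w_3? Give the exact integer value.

6327

w1 = Lv₀ = (38, 37, 34)
w2 = Lw1 = (464, 426, 517)
w3 = Lw2 = (6327, 5863, 6336)
The requested component of w3 is 6327.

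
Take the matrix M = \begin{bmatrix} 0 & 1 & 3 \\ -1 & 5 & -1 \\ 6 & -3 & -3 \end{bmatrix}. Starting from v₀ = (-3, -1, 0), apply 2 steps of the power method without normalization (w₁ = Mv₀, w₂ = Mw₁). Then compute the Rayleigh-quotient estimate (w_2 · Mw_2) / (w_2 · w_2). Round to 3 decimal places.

λ ≈ -6.091

w1 = Mv₀ = (0·(-3) + 1·(-1) + 3·0; (-1)·(-3) + 5·(-1) + (-1)·0; 6·(-3) + (-3)·(-1) + (-3)·0) = (-1, -2, -15)
w2 = Mw1 = (0·(-1) + 1·(-2) + 3·(-15); (-1)·(-1) + 5·(-2) + (-1)·(-15); 6·(-1) + (-3)·(-2) + (-3)·(-15)) = (-47, 6, 45)
Mw2 = (141, 32, -435)
w2·Mw2 = (-47)·141 + 6·32 + 45·(-435) = -26010; w2·w2 = (-47)·(-47) + 6·6 + 45·45 = 4270
λ ≈ -26010/4270 = -6.091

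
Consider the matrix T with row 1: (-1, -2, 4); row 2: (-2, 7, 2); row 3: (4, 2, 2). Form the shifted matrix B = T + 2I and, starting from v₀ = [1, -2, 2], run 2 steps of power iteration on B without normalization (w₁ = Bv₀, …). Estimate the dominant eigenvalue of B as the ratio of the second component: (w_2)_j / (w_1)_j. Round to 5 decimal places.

9.62500

B = T + 2I has rows (1, -2, 4); (-2, 9, 2); (4, 2, 4)
w1 = Bv₀ = (13, -16, 8)
w2 = Bw1 = (77, -154, 52)
Ratio: -154/-16 = 9.62500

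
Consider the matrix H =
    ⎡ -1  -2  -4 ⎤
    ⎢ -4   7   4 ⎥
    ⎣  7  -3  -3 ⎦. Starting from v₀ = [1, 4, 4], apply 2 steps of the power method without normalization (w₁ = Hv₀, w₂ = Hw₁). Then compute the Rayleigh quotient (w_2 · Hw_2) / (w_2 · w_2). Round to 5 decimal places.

w1 = Hv₀ = ((-1)·1 + (-2)·4 + (-4)·4; (-4)·1 + 7·4 + 4·4; 7·1 + (-3)·4 + (-3)·4) = (-25, 40, -17)
w2 = Hw1 = ((-1)·(-25) + (-2)·40 + (-4)·(-17); (-4)·(-25) + 7·40 + 4·(-17); 7·(-25) + (-3)·40 + (-3)·(-17)) = (13, 312, -244)
Hw2 = (339, 1156, -113)
w2·Hw2 = 13·339 + 312·1156 + (-244)·(-113) = 392651; w2·w2 = 13·13 + 312·312 + (-244)·(-244) = 157049
λ ≈ 392651/157049 = 2.50018

λ ≈ 2.50018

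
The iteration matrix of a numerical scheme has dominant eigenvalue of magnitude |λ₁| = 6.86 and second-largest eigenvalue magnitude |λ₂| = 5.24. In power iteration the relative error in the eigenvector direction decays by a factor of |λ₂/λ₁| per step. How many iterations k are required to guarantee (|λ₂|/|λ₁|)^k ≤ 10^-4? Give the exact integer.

|λ₂/λ₁| = 5.24/6.86 = 0.76385
Need k ≥ ln(10^-4) / ln(0.76385) = -9.2103 / -0.2694 ≈ 34.190
Smallest integer k satisfying the bound: 35

35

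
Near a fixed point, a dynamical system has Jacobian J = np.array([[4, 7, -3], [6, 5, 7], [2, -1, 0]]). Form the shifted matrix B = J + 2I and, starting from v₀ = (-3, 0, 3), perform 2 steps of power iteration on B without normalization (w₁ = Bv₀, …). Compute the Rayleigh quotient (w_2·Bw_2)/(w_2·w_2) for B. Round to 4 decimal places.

13.1034

B = J + 2I has rows (6, 7, -3); (6, 7, 7); (2, -1, 2)
w1 = Bv₀ = (6·(-3) + 7·0 + (-3)·3; 6·(-3) + 7·0 + 7·3; 2·(-3) + (-1)·0 + 2·3) = (-27, 3, 0)
w2 = Bw1 = (6·(-27) + 7·3 + (-3)·0; 6·(-27) + 7·3 + 7·0; 2·(-27) + (-1)·3 + 2·0) = (-141, -141, -57)
Bw2 = (-1662, -2232, -255)
w2·Bw2 = 563589; w2·w2 = 43011; μ ≈ 563589/43011 = 13.1034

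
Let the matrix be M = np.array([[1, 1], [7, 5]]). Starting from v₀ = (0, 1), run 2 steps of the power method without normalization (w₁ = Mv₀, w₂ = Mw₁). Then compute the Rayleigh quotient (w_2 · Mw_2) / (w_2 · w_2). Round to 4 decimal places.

λ ≈ 6.3132

w1 = Mv₀ = (1·0 + 1·1; 7·0 + 5·1) = (1, 5)
w2 = Mw1 = (1·1 + 1·5; 7·1 + 5·5) = (6, 32)
Mw2 = (38, 202)
w2·Mw2 = 6·38 + 32·202 = 6692; w2·w2 = 6·6 + 32·32 = 1060
λ ≈ 6692/1060 = 6.3132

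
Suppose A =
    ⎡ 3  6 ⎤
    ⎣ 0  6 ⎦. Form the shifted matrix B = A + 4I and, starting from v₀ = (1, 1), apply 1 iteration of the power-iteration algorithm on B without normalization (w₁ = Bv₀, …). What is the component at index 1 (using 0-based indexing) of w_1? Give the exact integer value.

10

B = A + 4I has rows (7, 6); (0, 10)
w1 = Bv₀ = (7·1 + 6·1; 0·1 + 10·1) = (13, 10)
Requested component of w1: 10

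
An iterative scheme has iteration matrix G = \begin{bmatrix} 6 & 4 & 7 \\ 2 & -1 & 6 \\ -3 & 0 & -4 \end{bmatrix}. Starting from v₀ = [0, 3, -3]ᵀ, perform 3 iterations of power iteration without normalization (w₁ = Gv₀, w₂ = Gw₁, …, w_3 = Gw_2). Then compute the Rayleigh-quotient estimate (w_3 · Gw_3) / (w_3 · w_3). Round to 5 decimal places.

-2.53411

w1 = Gv₀ = (6·0 + 4·3 + 7·(-3); 2·0 + (-1)·3 + 6·(-3); (-3)·0 + 0·3 + (-4)·(-3)) = (-9, -21, 12)
w2 = Gw1 = (6·(-9) + 4·(-21) + 7·12; 2·(-9) + (-1)·(-21) + 6·12; (-3)·(-9) + 0·(-21) + (-4)·12) = (-54, 75, -21)
w3 = Gw2 = (-171, -309, 246)
Gw3 = (-540, 1443, -471)
w3·Gw3 = (-171)·(-540) + (-309)·1443 + 246·(-471) = -469413; w3·w3 = (-171)·(-171) + (-309)·(-309) + 246·246 = 185238
λ ≈ -469413/185238 = -2.53411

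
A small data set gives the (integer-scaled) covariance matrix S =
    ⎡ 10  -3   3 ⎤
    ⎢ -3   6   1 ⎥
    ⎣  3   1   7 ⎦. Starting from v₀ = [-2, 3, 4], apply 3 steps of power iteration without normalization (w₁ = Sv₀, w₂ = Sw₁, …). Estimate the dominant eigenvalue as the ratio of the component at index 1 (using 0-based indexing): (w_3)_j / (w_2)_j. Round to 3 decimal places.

w1 = Sv₀ = (10·(-2) + (-3)·3 + 3·4; (-3)·(-2) + 6·3 + 1·4; 3·(-2) + 1·3 + 7·4) = (-17, 28, 25)
w2 = Sw1 = (10·(-17) + (-3)·28 + 3·25; (-3)·(-17) + 6·28 + 1·25; 3·(-17) + 1·28 + 7·25) = (-179, 244, 152)
w3 = Sw2 = (-2066, 2153, 771)
Ratio at component: 2153 / 244 = 8.824

λ ≈ 8.824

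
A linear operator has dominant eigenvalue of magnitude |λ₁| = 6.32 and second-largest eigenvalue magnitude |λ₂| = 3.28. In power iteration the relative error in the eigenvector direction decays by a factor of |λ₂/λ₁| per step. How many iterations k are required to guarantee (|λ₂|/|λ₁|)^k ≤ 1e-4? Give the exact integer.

|λ₂/λ₁| = 3.28/6.32 = 0.51899
Need k ≥ ln(1e-4) / ln(0.51899) = -9.2103 / -0.6559 ≈ 14.043
Smallest integer k satisfying the bound: 15

15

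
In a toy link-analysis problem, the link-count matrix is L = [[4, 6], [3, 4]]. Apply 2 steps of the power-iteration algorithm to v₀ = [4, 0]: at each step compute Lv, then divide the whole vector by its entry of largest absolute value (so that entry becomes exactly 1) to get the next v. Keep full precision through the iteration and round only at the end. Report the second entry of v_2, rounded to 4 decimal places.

0.7059

Lv0 = (16.00000, 12.00000); divide by 16.00000 → v1 = (1.00000, 0.75000)
Lv1 = (8.50000, 6.00000); divide by 8.50000 → v2 = (1.00000, 0.70588)
Requested entry of v2: 96/136 = 0.7059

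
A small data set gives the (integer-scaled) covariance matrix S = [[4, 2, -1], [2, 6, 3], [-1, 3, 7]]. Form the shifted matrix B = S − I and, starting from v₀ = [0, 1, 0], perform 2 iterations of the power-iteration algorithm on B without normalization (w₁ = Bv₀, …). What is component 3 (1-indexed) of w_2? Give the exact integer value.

31

B = S − I has rows (3, 2, -1); (2, 5, 3); (-1, 3, 6)
w1 = Bv₀ = (3·0 + 2·1 + (-1)·0; 2·0 + 5·1 + 3·0; (-1)·0 + 3·1 + 6·0) = (2, 5, 3)
w2 = Bw1 = (3·2 + 2·5 + (-1)·3; 2·2 + 5·5 + 3·3; (-1)·2 + 3·5 + 6·3) = (13, 38, 31)
Requested component of w2: 31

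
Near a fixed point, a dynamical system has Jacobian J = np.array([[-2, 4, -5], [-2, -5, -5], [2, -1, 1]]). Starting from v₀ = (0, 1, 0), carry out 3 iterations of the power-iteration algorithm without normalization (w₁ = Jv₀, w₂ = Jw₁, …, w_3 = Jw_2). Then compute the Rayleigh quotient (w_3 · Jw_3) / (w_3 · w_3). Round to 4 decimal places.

w1 = Jv₀ = ((-2)·0 + 4·1 + (-5)·0; (-2)·0 + (-5)·1 + (-5)·0; 2·0 + (-1)·1 + 1·0) = (4, -5, -1)
w2 = Jw1 = ((-2)·4 + 4·(-5) + (-5)·(-1); (-2)·4 + (-5)·(-5) + (-5)·(-1); 2·4 + (-1)·(-5) + 1·(-1)) = (-23, 22, 12)
w3 = Jw2 = (74, -124, -56)
Jw3 = (-364, 752, 216)
w3·Jw3 = 74·(-364) + (-124)·752 + (-56)·216 = -132280; w3·w3 = 74·74 + (-124)·(-124) + (-56)·(-56) = 23988
λ ≈ -132280/23988 = -5.5144

λ ≈ -5.5144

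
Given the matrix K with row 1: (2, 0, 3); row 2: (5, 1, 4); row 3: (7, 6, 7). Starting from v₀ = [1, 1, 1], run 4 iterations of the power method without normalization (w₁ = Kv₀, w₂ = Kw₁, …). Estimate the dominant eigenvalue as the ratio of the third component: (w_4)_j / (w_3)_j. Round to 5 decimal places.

λ ≈ 12.07788

w1 = Kv₀ = (2·1 + 0·1 + 3·1; 5·1 + 1·1 + 4·1; 7·1 + 6·1 + 7·1) = (5, 10, 20)
w2 = Kw1 = (2·5 + 0·10 + 3·20; 5·5 + 1·10 + 4·20; 7·5 + 6·10 + 7·20) = (70, 115, 235)
w3 = Kw2 = (845, 1405, 2825)
w4 = Kw3 = (10165, 16930, 34120)
Ratio at component: 34120 / 2825 = 12.07788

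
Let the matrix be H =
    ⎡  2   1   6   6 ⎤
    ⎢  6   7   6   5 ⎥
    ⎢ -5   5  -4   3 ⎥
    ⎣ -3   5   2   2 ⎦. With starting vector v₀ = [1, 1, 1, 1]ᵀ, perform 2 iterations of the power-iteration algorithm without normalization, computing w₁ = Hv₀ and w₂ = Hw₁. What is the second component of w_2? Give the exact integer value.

282

w1 = Hv₀ = (2·1 + 1·1 + 6·1 + 6·1; 6·1 + 7·1 + 6·1 + 5·1; (-5)·1 + 5·1 + (-4)·1 + 3·1; (-3)·1 + 5·1 + 2·1 + 2·1) = (15, 24, -1, 6)
w2 = Hw1 = (2·15 + 1·24 + 6·(-1) + 6·6; 6·15 + 7·24 + 6·(-1) + 5·6; (-5)·15 + 5·24 + (-4)·(-1) + 3·6; (-3)·15 + 5·24 + 2·(-1) + 2·6) = (84, 282, 67, 85)
The requested component of w2 is 282.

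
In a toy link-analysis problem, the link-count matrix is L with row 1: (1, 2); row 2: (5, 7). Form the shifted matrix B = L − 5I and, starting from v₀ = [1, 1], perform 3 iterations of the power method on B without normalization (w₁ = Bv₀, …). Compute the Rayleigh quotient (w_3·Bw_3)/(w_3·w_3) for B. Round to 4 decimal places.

B = L − 5I has rows (-4, 2); (5, 2)
w1 = Bv₀ = (-2, 7)
w2 = Bw1 = (22, 4)
w3 = Bw2 = (-80, 118)
Bw3 = (556, -164)
w3·Bw3 = -63832; w3·w3 = 20324; μ ≈ -63832/20324 = -3.1407

-3.1407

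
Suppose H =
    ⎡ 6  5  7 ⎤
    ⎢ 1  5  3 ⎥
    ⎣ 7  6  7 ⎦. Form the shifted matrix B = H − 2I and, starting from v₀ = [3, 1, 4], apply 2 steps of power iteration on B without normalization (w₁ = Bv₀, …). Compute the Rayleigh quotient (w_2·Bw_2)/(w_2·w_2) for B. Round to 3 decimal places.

B = H − 2I has rows (4, 5, 7); (1, 3, 3); (7, 6, 5)
w1 = Bv₀ = (4·3 + 5·1 + 7·4; 1·3 + 3·1 + 3·4; 7·3 + 6·1 + 5·4) = (45, 18, 47)
w2 = Bw1 = (4·45 + 5·18 + 7·47; 1·45 + 3·18 + 3·47; 7·45 + 6·18 + 5·47) = (599, 240, 658)
Bw2 = (8202, 3293, 8923)
w2·Bw2 = 11574652; w2·w2 = 849365; μ ≈ 11574652/849365 = 13.627

13.627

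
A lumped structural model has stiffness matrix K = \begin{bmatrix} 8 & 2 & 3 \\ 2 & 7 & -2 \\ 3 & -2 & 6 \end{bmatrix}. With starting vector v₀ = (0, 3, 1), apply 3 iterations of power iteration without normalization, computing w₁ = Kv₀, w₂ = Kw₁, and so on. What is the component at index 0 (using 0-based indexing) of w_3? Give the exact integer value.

w1 = Kv₀ = (8·0 + 2·3 + 3·1; 2·0 + 7·3 + (-2)·1; 3·0 + (-2)·3 + 6·1) = (9, 19, 0)
w2 = Kw1 = (8·9 + 2·19 + 3·0; 2·9 + 7·19 + (-2)·0; 3·9 + (-2)·19 + 6·0) = (110, 151, -11)
w3 = Kw2 = (1149, 1299, -38)
The requested component of w3 is 1149.

1149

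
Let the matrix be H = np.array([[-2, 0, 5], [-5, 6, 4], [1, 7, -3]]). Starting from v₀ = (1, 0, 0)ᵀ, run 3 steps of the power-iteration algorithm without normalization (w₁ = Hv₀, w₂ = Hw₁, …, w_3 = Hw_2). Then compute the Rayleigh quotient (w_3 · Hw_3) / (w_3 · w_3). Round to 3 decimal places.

λ ≈ 0.297

w1 = Hv₀ = ((-2)·1 + 0·0 + 5·0; (-5)·1 + 6·0 + 4·0; 1·1 + 7·0 + (-3)·0) = (-2, -5, 1)
w2 = Hw1 = ((-2)·(-2) + 0·(-5) + 5·1; (-5)·(-2) + 6·(-5) + 4·1; 1·(-2) + 7·(-5) + (-3)·1) = (9, -16, -40)
w3 = Hw2 = (-218, -301, 17)
Hw3 = (521, -648, -2376)
w3·Hw3 = (-218)·521 + (-301)·(-648) + 17·(-2376) = 41078; w3·w3 = (-218)·(-218) + (-301)·(-301) + 17·17 = 138414
λ ≈ 41078/138414 = 0.297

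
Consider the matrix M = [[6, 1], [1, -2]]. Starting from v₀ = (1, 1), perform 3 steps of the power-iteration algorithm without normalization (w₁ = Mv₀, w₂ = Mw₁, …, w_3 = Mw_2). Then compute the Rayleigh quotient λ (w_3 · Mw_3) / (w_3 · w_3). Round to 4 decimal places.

6.1144

w1 = Mv₀ = (6·1 + 1·1; 1·1 + (-2)·1) = (7, -1)
w2 = Mw1 = (6·7 + 1·(-1); 1·7 + (-2)·(-1)) = (41, 9)
w3 = Mw2 = (255, 23)
Mw3 = (1553, 209)
w3·Mw3 = 255·1553 + 23·209 = 400822; w3·w3 = 255·255 + 23·23 = 65554
λ ≈ 400822/65554 = 6.1144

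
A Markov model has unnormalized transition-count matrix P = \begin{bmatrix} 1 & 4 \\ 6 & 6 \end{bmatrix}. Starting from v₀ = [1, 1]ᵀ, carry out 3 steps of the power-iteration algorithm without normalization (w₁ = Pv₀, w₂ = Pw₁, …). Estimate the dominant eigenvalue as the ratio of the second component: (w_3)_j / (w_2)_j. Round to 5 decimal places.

9.11765

w1 = Pv₀ = (1·1 + 4·1; 6·1 + 6·1) = (5, 12)
w2 = Pw1 = (1·5 + 4·12; 6·5 + 6·12) = (53, 102)
w3 = Pw2 = (461, 930)
Ratio at component: 930 / 102 = 9.11765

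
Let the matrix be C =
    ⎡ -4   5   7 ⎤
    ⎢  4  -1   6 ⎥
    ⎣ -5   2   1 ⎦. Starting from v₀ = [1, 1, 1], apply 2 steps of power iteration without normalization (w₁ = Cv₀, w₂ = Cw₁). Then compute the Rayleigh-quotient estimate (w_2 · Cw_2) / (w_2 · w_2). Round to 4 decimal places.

w1 = Cv₀ = (8, 9, -2)
w2 = Cw1 = (-1, 11, -24)
Cw2 = (-109, -159, 3)
w2·Cw2 = (-1)·(-109) + 11·(-159) + (-24)·3 = -1712; w2·w2 = (-1)·(-1) + 11·11 + (-24)·(-24) = 698
λ ≈ -1712/698 = -2.4527

-2.4527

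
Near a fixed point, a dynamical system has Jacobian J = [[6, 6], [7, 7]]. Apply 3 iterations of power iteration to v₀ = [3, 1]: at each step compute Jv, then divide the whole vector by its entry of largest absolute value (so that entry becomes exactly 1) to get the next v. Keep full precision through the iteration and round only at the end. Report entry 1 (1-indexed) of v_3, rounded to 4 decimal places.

0.8571

Jv0 = (24.00000, 28.00000); divide by 28.00000 → v1 = (0.85714, 1.00000)
Jv1 = (11.14286, 13.00000); divide by 13.00000 → v2 = (0.85714, 1.00000)
Jv2 = (11.14286, 13.00000); divide by 13.00000 → v3 = (0.85714, 1.00000)
Requested entry of v3: 4056/4732 = 0.8571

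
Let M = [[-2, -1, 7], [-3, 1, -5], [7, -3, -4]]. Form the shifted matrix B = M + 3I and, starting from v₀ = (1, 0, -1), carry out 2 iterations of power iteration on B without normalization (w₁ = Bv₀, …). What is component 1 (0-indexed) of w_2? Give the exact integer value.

-14

B = M + 3I has rows (1, -1, 7); (-3, 4, -5); (7, -3, -1)
w1 = Bv₀ = (1·1 + (-1)·0 + 7·(-1); (-3)·1 + 4·0 + (-5)·(-1); 7·1 + (-3)·0 + (-1)·(-1)) = (-6, 2, 8)
w2 = Bw1 = (1·(-6) + (-1)·2 + 7·8; (-3)·(-6) + 4·2 + (-5)·8; 7·(-6) + (-3)·2 + (-1)·8) = (48, -14, -56)
Requested component of w2: -14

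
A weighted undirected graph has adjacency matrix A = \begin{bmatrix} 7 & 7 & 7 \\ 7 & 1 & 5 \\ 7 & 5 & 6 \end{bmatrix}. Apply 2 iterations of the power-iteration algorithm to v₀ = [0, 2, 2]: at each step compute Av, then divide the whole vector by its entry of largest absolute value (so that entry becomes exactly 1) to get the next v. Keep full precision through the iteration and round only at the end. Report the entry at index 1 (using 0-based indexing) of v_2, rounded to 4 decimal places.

0.7327

Av0 = (28.00000, 12.00000, 22.00000); divide by 28.00000 → v1 = (1.00000, 0.42857, 0.78571)
Av1 = (15.50000, 11.35714, 13.85714); divide by 15.50000 → v2 = (1.00000, 0.73272, 0.89401)
Requested entry of v2: 318/434 = 0.7327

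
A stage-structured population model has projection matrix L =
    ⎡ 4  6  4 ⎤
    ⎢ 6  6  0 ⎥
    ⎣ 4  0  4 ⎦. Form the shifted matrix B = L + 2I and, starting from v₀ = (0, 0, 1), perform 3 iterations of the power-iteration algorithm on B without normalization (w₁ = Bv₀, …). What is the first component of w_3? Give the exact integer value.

B = L + 2I has rows (6, 6, 4); (6, 8, 0); (4, 0, 6)
w1 = Bv₀ = (6·0 + 6·0 + 4·1; 6·0 + 8·0 + 0·1; 4·0 + 0·0 + 6·1) = (4, 0, 6)
w2 = Bw1 = (6·4 + 6·0 + 4·6; 6·4 + 8·0 + 0·6; 4·4 + 0·0 + 6·6) = (48, 24, 52)
w3 = Bw2 = (640, 480, 504)
Requested component of w3: 640

640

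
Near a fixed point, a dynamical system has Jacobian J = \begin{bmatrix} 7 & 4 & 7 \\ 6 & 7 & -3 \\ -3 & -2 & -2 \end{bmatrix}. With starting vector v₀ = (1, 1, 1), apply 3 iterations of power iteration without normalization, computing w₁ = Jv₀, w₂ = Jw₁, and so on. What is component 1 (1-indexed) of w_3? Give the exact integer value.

w1 = Jv₀ = (7·1 + 4·1 + 7·1; 6·1 + 7·1 + (-3)·1; (-3)·1 + (-2)·1 + (-2)·1) = (18, 10, -7)
w2 = Jw1 = (7·18 + 4·10 + 7·(-7); 6·18 + 7·10 + (-3)·(-7); (-3)·18 + (-2)·10 + (-2)·(-7)) = (117, 199, -60)
w3 = Jw2 = (1195, 2275, -629)
The requested component of w3 is 1195.

1195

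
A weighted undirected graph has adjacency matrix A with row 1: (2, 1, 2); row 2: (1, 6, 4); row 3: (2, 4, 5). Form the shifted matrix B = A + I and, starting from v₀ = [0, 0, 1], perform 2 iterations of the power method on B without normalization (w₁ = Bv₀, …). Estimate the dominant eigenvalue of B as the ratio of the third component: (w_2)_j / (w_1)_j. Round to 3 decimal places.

μ ≈ 9.333

B = A + I has rows (3, 1, 2); (1, 7, 4); (2, 4, 6)
w1 = Bv₀ = (2, 4, 6)
w2 = Bw1 = (22, 54, 56)
Ratio: 56/6 = 9.333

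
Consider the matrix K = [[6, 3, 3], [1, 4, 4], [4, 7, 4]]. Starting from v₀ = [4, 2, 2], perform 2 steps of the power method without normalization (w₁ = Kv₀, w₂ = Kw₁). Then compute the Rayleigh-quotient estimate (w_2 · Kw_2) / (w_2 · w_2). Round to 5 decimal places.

w1 = Kv₀ = (36, 20, 38)
w2 = Kw1 = (390, 268, 436)
Kw2 = (4452, 3206, 5180)
w2·Kw2 = 390·4452 + 268·3206 + 436·5180 = 4853968; w2·w2 = 390·390 + 268·268 + 436·436 = 414020
λ ≈ 4853968/414020 = 11.72399

11.72399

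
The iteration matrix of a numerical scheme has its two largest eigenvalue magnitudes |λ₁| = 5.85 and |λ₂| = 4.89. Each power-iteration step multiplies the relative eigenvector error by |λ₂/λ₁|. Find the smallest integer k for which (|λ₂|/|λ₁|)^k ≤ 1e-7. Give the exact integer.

90

|λ₂/λ₁| = 4.89/5.85 = 0.83590
Need k ≥ ln(1e-7) / ln(0.83590) = -16.1181 / -0.1792 ≈ 89.920
Smallest integer k satisfying the bound: 90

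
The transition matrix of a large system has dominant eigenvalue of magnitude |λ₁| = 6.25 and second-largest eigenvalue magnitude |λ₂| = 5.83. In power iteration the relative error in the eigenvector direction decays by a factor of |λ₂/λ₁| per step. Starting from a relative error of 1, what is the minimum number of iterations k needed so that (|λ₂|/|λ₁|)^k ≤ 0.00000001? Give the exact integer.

|λ₂/λ₁| = 5.83/6.25 = 0.93280
Need k ≥ ln(0.00000001) / ln(0.93280) = -18.4207 / -0.0696 ≈ 264.800
Smallest integer k satisfying the bound: 265

265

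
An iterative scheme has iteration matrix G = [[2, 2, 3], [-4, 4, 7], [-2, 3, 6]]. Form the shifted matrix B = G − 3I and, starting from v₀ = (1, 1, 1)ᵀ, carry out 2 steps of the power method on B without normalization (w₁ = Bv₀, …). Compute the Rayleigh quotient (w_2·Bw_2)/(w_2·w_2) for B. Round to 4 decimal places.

B = G − 3I has rows (-1, 2, 3); (-4, 1, 7); (-2, 3, 3)
w1 = Bv₀ = (4, 4, 4)
w2 = Bw1 = (16, 16, 16)
Bw2 = (64, 64, 64)
w2·Bw2 = 3072; w2·w2 = 768; μ ≈ 3072/768 = 4.0000

4.0000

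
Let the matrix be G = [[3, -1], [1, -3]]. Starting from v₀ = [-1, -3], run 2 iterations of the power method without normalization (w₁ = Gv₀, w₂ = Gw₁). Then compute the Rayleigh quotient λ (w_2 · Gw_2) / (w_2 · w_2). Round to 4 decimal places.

λ ≈ -2.4000

w1 = Gv₀ = (0, 8)
w2 = Gw1 = (-8, -24)
Gw2 = (0, 64)
w2·Gw2 = (-8)·0 + (-24)·64 = -1536; w2·w2 = (-8)·(-8) + (-24)·(-24) = 640
λ ≈ -1536/640 = -2.4000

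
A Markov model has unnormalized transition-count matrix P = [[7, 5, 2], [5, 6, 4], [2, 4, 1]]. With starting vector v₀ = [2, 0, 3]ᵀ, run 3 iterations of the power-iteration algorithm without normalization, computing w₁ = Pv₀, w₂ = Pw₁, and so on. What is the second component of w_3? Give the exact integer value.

3420

w1 = Pv₀ = (7·2 + 5·0 + 2·3; 5·2 + 6·0 + 4·3; 2·2 + 4·0 + 1·3) = (20, 22, 7)
w2 = Pw1 = (7·20 + 5·22 + 2·7; 5·20 + 6·22 + 4·7; 2·20 + 4·22 + 1·7) = (264, 260, 135)
w3 = Pw2 = (3418, 3420, 1703)
The requested component of w3 is 3420.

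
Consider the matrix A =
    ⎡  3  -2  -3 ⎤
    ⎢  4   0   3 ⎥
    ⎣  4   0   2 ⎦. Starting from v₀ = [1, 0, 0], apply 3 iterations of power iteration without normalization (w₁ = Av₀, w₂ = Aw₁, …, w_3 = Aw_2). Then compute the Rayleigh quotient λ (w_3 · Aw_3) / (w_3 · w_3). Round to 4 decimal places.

w1 = Av₀ = (3·1 + (-2)·0 + (-3)·0; 4·1 + 0·0 + 3·0; 4·1 + 0·0 + 2·0) = (3, 4, 4)
w2 = Aw1 = (3·3 + (-2)·4 + (-3)·4; 4·3 + 0·4 + 3·4; 4·3 + 0·4 + 2·4) = (-11, 24, 20)
w3 = Aw2 = (-141, 16, -4)
Aw3 = (-443, -576, -572)
w3·Aw3 = (-141)·(-443) + 16·(-576) + (-4)·(-572) = 55535; w3·w3 = (-141)·(-141) + 16·16 + (-4)·(-4) = 20153
λ ≈ 55535/20153 = 2.7557

λ ≈ 2.7557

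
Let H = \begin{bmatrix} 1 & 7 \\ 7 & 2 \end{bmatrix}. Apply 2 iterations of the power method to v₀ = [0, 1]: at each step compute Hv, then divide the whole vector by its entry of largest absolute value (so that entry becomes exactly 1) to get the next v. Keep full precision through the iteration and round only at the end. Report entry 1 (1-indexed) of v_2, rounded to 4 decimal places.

0.3962

Hv0 = (7.00000, 2.00000); divide by 7.00000 → v1 = (1.00000, 0.28571)
Hv1 = (3.00000, 7.57143); divide by 7.57143 → v2 = (0.39623, 1.00000)
Requested entry of v2: 21/53 = 0.3962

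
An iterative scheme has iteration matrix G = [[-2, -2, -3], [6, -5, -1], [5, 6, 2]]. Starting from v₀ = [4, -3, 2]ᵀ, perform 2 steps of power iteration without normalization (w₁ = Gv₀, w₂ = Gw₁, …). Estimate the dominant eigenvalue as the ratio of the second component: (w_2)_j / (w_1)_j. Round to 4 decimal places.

λ ≈ -6.4595

w1 = Gv₀ = ((-2)·4 + (-2)·(-3) + (-3)·2; 6·4 + (-5)·(-3) + (-1)·2; 5·4 + 6·(-3) + 2·2) = (-8, 37, 6)
w2 = Gw1 = ((-2)·(-8) + (-2)·37 + (-3)·6; 6·(-8) + (-5)·37 + (-1)·6; 5·(-8) + 6·37 + 2·6) = (-76, -239, 194)
Ratio at component: -239 / 37 = -6.4595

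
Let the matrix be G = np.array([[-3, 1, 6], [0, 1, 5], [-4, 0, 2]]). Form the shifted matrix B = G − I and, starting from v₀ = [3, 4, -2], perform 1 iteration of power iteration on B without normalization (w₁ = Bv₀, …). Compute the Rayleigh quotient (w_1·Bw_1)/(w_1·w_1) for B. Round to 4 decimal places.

B = G − I has rows (-4, 1, 6); (0, 0, 5); (-4, 0, 1)
w1 = Bv₀ = (-20, -10, -14)
Bw1 = (-14, -70, 66)
w1·Bw1 = 56; w1·w1 = 696; μ ≈ 56/696 = 0.0805

0.0805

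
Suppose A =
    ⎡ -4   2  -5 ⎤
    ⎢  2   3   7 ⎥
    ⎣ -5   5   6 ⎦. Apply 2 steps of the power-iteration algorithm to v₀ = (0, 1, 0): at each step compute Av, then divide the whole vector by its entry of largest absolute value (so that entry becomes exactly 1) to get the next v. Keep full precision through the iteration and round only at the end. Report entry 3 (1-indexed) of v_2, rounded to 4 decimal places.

Av0 = (2.00000, 3.00000, 5.00000); divide by 5.00000 → v1 = (0.40000, 0.60000, 1.00000)
Av1 = (-5.40000, 9.60000, 7.00000); divide by 9.60000 → v2 = (-0.56250, 1.00000, 0.72917)
Requested entry of v2: 35/48 = 0.7292

0.7292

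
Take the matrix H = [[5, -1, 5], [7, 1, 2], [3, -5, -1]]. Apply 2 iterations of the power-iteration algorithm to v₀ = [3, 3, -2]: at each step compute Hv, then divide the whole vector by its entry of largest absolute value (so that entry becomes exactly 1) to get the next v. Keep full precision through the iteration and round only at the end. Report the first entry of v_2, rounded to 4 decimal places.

0.3333

Hv0 = (2.00000, 20.00000, -4.00000); divide by 20.00000 → v1 = (0.10000, 1.00000, -0.20000)
Hv1 = (-1.50000, 1.30000, -4.50000); divide by -4.50000 → v2 = (0.33333, -0.28889, 1.00000)
Requested entry of v2: -30/-90 = 0.3333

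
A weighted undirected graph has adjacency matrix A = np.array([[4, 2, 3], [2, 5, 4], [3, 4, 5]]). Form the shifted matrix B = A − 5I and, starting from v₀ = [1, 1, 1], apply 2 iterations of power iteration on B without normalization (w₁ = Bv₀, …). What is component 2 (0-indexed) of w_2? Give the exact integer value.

36

B = A − 5I has rows (-1, 2, 3); (2, 0, 4); (3, 4, 0)
w1 = Bv₀ = ((-1)·1 + 2·1 + 3·1; 2·1 + 0·1 + 4·1; 3·1 + 4·1 + 0·1) = (4, 6, 7)
w2 = Bw1 = ((-1)·4 + 2·6 + 3·7; 2·4 + 0·6 + 4·7; 3·4 + 4·6 + 0·7) = (29, 36, 36)
Requested component of w2: 36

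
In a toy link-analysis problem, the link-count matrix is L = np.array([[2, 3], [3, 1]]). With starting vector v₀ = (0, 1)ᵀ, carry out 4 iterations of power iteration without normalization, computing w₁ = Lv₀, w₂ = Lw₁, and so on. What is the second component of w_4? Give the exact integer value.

181

w1 = Lv₀ = (2·0 + 3·1; 3·0 + 1·1) = (3, 1)
w2 = Lw1 = (2·3 + 3·1; 3·3 + 1·1) = (9, 10)
w3 = Lw2 = (48, 37)
w4 = Lw3 = (207, 181)
The requested component of w4 is 181.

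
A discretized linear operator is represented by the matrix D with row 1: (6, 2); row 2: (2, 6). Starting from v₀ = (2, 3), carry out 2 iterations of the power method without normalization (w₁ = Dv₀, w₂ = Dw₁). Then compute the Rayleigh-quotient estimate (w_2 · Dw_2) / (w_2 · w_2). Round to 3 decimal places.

7.990

w1 = Dv₀ = (6·2 + 2·3; 2·2 + 6·3) = (18, 22)
w2 = Dw1 = (6·18 + 2·22; 2·18 + 6·22) = (152, 168)
Dw2 = (1248, 1312)
w2·Dw2 = 152·1248 + 168·1312 = 410112; w2·w2 = 152·152 + 168·168 = 51328
λ ≈ 410112/51328 = 7.990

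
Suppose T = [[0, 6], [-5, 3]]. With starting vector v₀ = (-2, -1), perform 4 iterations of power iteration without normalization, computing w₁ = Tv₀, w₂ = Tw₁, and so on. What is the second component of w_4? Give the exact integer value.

w1 = Tv₀ = (0·(-2) + 6·(-1); (-5)·(-2) + 3·(-1)) = (-6, 7)
w2 = Tw1 = (0·(-6) + 6·7; (-5)·(-6) + 3·7) = (42, 51)
w3 = Tw2 = (306, -57)
w4 = Tw3 = (-342, -1701)
The requested component of w4 is -1701.

-1701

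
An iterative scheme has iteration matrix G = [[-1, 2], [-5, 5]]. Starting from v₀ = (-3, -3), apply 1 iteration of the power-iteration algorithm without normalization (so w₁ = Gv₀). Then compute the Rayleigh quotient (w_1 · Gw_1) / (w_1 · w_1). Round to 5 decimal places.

λ ≈ -1.00000

w1 = Gv₀ = (-3, 0)
Gw1 = (3, 15)
w1·Gw1 = (-3)·3 + 0·15 = -9; w1·w1 = (-3)·(-3) + 0·0 = 9
λ ≈ -9/9 = -1.00000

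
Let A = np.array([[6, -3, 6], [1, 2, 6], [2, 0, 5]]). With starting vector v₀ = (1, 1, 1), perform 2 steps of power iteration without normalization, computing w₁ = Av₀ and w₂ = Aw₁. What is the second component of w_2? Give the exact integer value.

w1 = Av₀ = (6·1 + (-3)·1 + 6·1; 1·1 + 2·1 + 6·1; 2·1 + 0·1 + 5·1) = (9, 9, 7)
w2 = Aw1 = (6·9 + (-3)·9 + 6·7; 1·9 + 2·9 + 6·7; 2·9 + 0·9 + 5·7) = (69, 69, 53)
The requested component of w2 is 69.

69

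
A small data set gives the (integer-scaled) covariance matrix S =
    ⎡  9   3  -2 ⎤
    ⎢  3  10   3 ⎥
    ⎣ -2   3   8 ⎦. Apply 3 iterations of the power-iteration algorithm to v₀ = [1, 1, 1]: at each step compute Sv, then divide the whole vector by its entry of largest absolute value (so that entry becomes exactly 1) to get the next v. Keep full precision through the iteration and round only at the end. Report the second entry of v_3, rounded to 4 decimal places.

1.0000

Sv0 = (10.00000, 16.00000, 9.00000); divide by 16.00000 → v1 = (0.62500, 1.00000, 0.56250)
Sv1 = (7.50000, 13.56250, 6.25000); divide by 13.56250 → v2 = (0.55300, 1.00000, 0.46083)
Sv2 = (7.05530, 13.04147, 5.58065); divide by 13.04147 → v3 = (0.54099, 1.00000, 0.42792)
Requested entry of v3: 2830/2830 = 1.0000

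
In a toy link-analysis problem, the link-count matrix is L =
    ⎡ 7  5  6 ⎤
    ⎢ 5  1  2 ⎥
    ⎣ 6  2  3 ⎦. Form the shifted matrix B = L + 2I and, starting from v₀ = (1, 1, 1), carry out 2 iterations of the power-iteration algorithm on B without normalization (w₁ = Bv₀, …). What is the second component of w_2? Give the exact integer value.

156

B = L + 2I has rows (9, 5, 6); (5, 3, 2); (6, 2, 5)
w1 = Bv₀ = (9·1 + 5·1 + 6·1; 5·1 + 3·1 + 2·1; 6·1 + 2·1 + 5·1) = (20, 10, 13)
w2 = Bw1 = (9·20 + 5·10 + 6·13; 5·20 + 3·10 + 2·13; 6·20 + 2·10 + 5·13) = (308, 156, 205)
Requested component of w2: 156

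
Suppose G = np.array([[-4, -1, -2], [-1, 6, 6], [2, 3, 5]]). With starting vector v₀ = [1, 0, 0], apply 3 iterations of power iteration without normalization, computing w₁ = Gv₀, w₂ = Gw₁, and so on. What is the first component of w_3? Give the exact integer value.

-60

w1 = Gv₀ = ((-4)·1 + (-1)·0 + (-2)·0; (-1)·1 + 6·0 + 6·0; 2·1 + 3·0 + 5·0) = (-4, -1, 2)
w2 = Gw1 = ((-4)·(-4) + (-1)·(-1) + (-2)·2; (-1)·(-4) + 6·(-1) + 6·2; 2·(-4) + 3·(-1) + 5·2) = (13, 10, -1)
w3 = Gw2 = (-60, 41, 51)
The requested component of w3 is -60.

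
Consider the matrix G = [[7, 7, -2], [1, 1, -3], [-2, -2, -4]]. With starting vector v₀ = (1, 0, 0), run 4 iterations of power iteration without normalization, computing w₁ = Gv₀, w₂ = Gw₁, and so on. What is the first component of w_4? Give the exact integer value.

w1 = Gv₀ = (7, 1, -2)
w2 = Gw1 = (60, 14, -8)
w3 = Gw2 = (534, 98, -116)
w4 = Gw3 = (4656, 980, -800)
The requested component of w4 is 4656.

4656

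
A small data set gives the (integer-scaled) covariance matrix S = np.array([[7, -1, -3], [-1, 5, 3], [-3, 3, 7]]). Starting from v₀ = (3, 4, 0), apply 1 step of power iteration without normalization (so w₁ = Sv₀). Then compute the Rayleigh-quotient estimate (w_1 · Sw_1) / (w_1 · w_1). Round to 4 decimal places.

5.0307

w1 = Sv₀ = (17, 17, 3)
Sw1 = (93, 77, 21)
w1·Sw1 = 17·93 + 17·77 + 3·21 = 2953; w1·w1 = 17·17 + 17·17 + 3·3 = 587
λ ≈ 2953/587 = 5.0307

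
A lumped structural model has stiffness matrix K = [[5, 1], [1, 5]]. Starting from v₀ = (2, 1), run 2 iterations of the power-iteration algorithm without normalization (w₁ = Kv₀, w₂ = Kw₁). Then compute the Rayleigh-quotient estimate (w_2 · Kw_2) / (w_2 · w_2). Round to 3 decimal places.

w1 = Kv₀ = (5·2 + 1·1; 1·2 + 5·1) = (11, 7)
w2 = Kw1 = (5·11 + 1·7; 1·11 + 5·7) = (62, 46)
Kw2 = (356, 292)
w2·Kw2 = 62·356 + 46·292 = 35504; w2·w2 = 62·62 + 46·46 = 5960
λ ≈ 35504/5960 = 5.957

5.957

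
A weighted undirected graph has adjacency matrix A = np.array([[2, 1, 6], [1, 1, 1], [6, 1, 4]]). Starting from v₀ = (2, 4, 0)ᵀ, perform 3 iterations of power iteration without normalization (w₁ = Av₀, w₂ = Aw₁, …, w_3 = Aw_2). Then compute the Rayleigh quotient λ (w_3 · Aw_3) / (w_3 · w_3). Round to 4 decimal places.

w1 = Av₀ = (2·2 + 1·4 + 6·0; 1·2 + 1·4 + 1·0; 6·2 + 1·4 + 4·0) = (8, 6, 16)
w2 = Aw1 = (2·8 + 1·6 + 6·16; 1·8 + 1·6 + 1·16; 6·8 + 1·6 + 4·16) = (118, 30, 118)
w3 = Aw2 = (974, 266, 1210)
Aw3 = (9474, 2450, 10950)
w3·Aw3 = 974·9474 + 266·2450 + 1210·10950 = 23128876; w3·w3 = 974·974 + 266·266 + 1210·1210 = 2483532
λ ≈ 23128876/2483532 = 9.3129

9.3129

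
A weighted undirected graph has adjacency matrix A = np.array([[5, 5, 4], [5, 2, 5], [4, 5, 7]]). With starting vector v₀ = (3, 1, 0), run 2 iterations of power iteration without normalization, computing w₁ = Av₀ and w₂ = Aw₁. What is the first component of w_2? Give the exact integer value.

w1 = Av₀ = (5·3 + 5·1 + 4·0; 5·3 + 2·1 + 5·0; 4·3 + 5·1 + 7·0) = (20, 17, 17)
w2 = Aw1 = (5·20 + 5·17 + 4·17; 5·20 + 2·17 + 5·17; 4·20 + 5·17 + 7·17) = (253, 219, 284)
The requested component of w2 is 253.

253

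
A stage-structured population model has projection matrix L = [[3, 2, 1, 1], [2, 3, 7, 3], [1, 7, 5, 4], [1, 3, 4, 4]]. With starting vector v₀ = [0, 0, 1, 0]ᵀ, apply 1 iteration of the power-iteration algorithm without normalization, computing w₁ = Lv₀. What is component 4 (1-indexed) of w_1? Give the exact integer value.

w1 = Lv₀ = (3·0 + 2·0 + 1·1 + 1·0; 2·0 + 3·0 + 7·1 + 3·0; 1·0 + 7·0 + 5·1 + 4·0; 1·0 + 3·0 + 4·1 + 4·0) = (1, 7, 5, 4)
The requested component of w1 is 4.

4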